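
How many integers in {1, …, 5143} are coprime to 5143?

4968

Factor: 5143 = 37 · 139.
φ(5143) = (37−1) · (139−1) = 36 · 138 = 4968.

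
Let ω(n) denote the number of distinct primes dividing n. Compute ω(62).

2

62 = 2 · 31
62 = 2 · 31, which has 2 distinct prime factors.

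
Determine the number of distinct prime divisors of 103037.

4

103037 = 11 · 9367
9367 = 17 · 551
551 = 19 · 29
103037 = 11 · 17 · 19 · 29, which has 4 distinct prime factors.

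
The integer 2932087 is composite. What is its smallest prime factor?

2932087 is odd.
Digit sum 31, not divisible by 3.
Ends in 7: not divisible by 5.
7: 2932087 = 7·418869 + 4
11: 2932087 = 11·266553 + 4
13: 2932087 = 13·225545 + 2
17: 2932087 = 17·172475 + 12
19: 2932087 = 19·154320 + 7
23: 2932087 = 23·127482 + 1
29: 2932087 = 29·101106 + 13
31: 2932087 = 31·94583 + 14
37: 2932087 = 37·79245 + 22
41: 2932087 = 41·71514 + 13
43: 2932087 = 43·68188 + 3
47: 2932087 = 47·62384 + 39
53: 2932087 = 53·55322 + 21
59: 2932087 = 59·49696 + 23
61: 2932087 = 61·48067

61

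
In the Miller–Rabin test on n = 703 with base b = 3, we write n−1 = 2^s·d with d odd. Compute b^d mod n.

702

703 − 1 = 702 = 2^1 · 351, so d = 351.
3^1 ≡ 3 (mod 703)
3^2 ≡ 3^2 = 9 ≡ 9 (mod 703)
3^4 ≡ 9^2 = 81 ≡ 81 (mod 703)
3^8 ≡ 81^2 = 6561 ≡ 234 (mod 703)
3^16 ≡ 234^2 = 54756 ≡ 625 (mod 703)
3^32 ≡ 625^2 = 390625 ≡ 460 (mod 703)
3^64 ≡ 460^2 = 211600 ≡ 700 (mod 703)
3^128 ≡ 700^2 = 490000 ≡ 9 (mod 703)
3^256 ≡ 9^2 = 81 ≡ 81 (mod 703)
351 = 256 + 64 + 16 + 8 + 4 + 2 + 1 in binary powers of 2.
So 3^351 ≡ 81 · 700 · 625 · 234 · 81 · 9 · 3 ≡ 702 (mod 703).
Since 3^d ≡ 702 (mod 703), base 3 does not prove 703 composite.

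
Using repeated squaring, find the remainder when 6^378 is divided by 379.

6^1 ≡ 6 (mod 379)
6^2 ≡ 6^2 = 36 ≡ 36 (mod 379)
6^4 ≡ 36^2 = 1296 ≡ 159 (mod 379)
6^8 ≡ 159^2 = 25281 ≡ 267 (mod 379)
6^16 ≡ 267^2 = 71289 ≡ 37 (mod 379)
6^32 ≡ 37^2 = 1369 ≡ 232 (mod 379)
6^64 ≡ 232^2 = 53824 ≡ 6 (mod 379)
6^128 ≡ 6^2 = 36 ≡ 36 (mod 379)
6^256 ≡ 36^2 = 1296 ≡ 159 (mod 379)
378 = 256 + 64 + 32 + 16 + 8 + 2 in binary powers of 2.
So 6^378 ≡ 159 · 6 · 232 · 37 · 267 · 36 ≡ 1 (mod 379).
Since the result is 1, base 6 gives no evidence that 379 is composite.

1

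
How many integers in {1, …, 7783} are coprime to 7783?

Factor: 7783 = 43 · 181.
φ(7783) = (43−1) · (181−1) = 42 · 180 = 7560.

7560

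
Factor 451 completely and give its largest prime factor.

451 = 11 · 41
41 is prime.
So 451 = 11 · 41; the largest prime factor is 41.

41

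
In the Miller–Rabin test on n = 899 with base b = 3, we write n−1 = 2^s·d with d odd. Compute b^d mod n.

641

899 − 1 = 898 = 2^1 · 449, so d = 449.
3^1 ≡ 3 (mod 899)
3^2 ≡ 3^2 = 9 ≡ 9 (mod 899)
3^4 ≡ 9^2 = 81 ≡ 81 (mod 899)
3^8 ≡ 81^2 = 6561 ≡ 268 (mod 899)
3^16 ≡ 268^2 = 71824 ≡ 803 (mod 899)
3^32 ≡ 803^2 = 644809 ≡ 226 (mod 899)
3^64 ≡ 226^2 = 51076 ≡ 732 (mod 899)
3^128 ≡ 732^2 = 535824 ≡ 20 (mod 899)
3^256 ≡ 20^2 = 400 ≡ 400 (mod 899)
449 = 256 + 128 + 64 + 1 in binary powers of 2.
So 3^449 ≡ 400 · 20 · 732 · 3 ≡ 641 (mod 899).
Squaring chain: 641; never reaches −1, so base 3 is a Miller–Rabin witness that 899 is composite.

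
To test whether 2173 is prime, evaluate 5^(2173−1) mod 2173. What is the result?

5^1 ≡ 5 (mod 2173)
5^2 ≡ 5^2 = 25 ≡ 25 (mod 2173)
5^4 ≡ 25^2 = 625 ≡ 625 (mod 2173)
5^8 ≡ 625^2 = 390625 ≡ 1658 (mod 2173)
5^16 ≡ 1658^2 = 2748964 ≡ 119 (mod 2173)
5^32 ≡ 119^2 = 14161 ≡ 1123 (mod 2173)
5^64 ≡ 1123^2 = 1261129 ≡ 789 (mod 2173)
5^128 ≡ 789^2 = 622521 ≡ 1043 (mod 2173)
5^256 ≡ 1043^2 = 1087849 ≡ 1349 (mod 2173)
5^512 ≡ 1349^2 = 1819801 ≡ 1000 (mod 2173)
5^1024 ≡ 1000^2 = 1000000 ≡ 420 (mod 2173)
5^2048 ≡ 420^2 = 176400 ≡ 387 (mod 2173)
2172 = 2048 + 64 + 32 + 16 + 8 + 4 in binary powers of 2.
So 5^2172 ≡ 387 · 789 · 1123 · 119 · 1658 · 625 ≡ 1369 (mod 2173).
Since 1369 ≠ 1, base 5 is a Fermat witness: 2173 is composite.

1369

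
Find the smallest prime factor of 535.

535 is odd.
Digit sum 13, not divisible by 3.
Ends in 5: divisible by 5.

5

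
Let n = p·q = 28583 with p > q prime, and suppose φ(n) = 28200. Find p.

283

φ(n) = (p−1)(q−1) = n − (p+q) + 1, so p + q = 28583 − 28200 + 1 = 384.
p and q are the roots of t² − 384t + 28583 = 0.
Discriminant: 384² − 4·28583 = 147456 − 114332 = 33124; √33124 = 182.
q = (384 − 182)/2 = 101, p = (384 + 182)/2 = 283.
Check: 101 · 283 = 28583.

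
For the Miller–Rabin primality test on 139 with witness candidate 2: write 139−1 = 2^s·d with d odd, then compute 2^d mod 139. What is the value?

139 − 1 = 138 = 2^1 · 69, so d = 69.
2^1 ≡ 2 (mod 139)
2^2 ≡ 2^2 = 4 ≡ 4 (mod 139)
2^4 ≡ 4^2 = 16 ≡ 16 (mod 139)
2^8 ≡ 16^2 = 256 ≡ 117 (mod 139)
2^16 ≡ 117^2 = 13689 ≡ 67 (mod 139)
2^32 ≡ 67^2 = 4489 ≡ 41 (mod 139)
2^64 ≡ 41^2 = 1681 ≡ 13 (mod 139)
69 = 64 + 4 + 1 in binary powers of 2.
So 2^69 ≡ 13 · 16 · 2 ≡ 138 (mod 139).
Since 2^d ≡ 138 (mod 139), base 2 does not prove 139 composite.

138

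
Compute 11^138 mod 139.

11^1 ≡ 11 (mod 139)
11^2 ≡ 11^2 = 121 ≡ 121 (mod 139)
11^4 ≡ 121^2 = 14641 ≡ 46 (mod 139)
11^8 ≡ 46^2 = 2116 ≡ 31 (mod 139)
11^16 ≡ 31^2 = 961 ≡ 127 (mod 139)
11^32 ≡ 127^2 = 16129 ≡ 5 (mod 139)
11^64 ≡ 5^2 = 25 ≡ 25 (mod 139)
11^128 ≡ 25^2 = 625 ≡ 69 (mod 139)
138 = 128 + 8 + 2 in binary powers of 2.
So 11^138 ≡ 69 · 31 · 121 ≡ 1 (mod 139).
Since the result is 1, base 11 gives no evidence that 139 is composite.

1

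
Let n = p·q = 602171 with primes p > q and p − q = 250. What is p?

911

Since p = q + 250, we have 602171 = q(q + 250), so q² + 250q − 602171 = 0.
Discriminant: 250² + 4·602171 = 62500 + 2408684 = 2471184; √2471184 = 1572.
q = (−250 + 1572)/2 = 661, and p = q + 250 = 911.
Check: 661 · 911 = 602171.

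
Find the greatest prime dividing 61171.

61171 = 11 · 5561
5561 = 67 · 83
83 is prime.
So 61171 = 11 · 67 · 83; the largest prime factor is 83.

83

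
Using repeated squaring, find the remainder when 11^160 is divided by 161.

11^1 ≡ 11 (mod 161)
11^2 ≡ 11^2 = 121 ≡ 121 (mod 161)
11^4 ≡ 121^2 = 14641 ≡ 151 (mod 161)
11^8 ≡ 151^2 = 22801 ≡ 100 (mod 161)
11^16 ≡ 100^2 = 10000 ≡ 18 (mod 161)
11^32 ≡ 18^2 = 324 ≡ 2 (mod 161)
11^64 ≡ 2^2 = 4 ≡ 4 (mod 161)
11^128 ≡ 4^2 = 16 ≡ 16 (mod 161)
160 = 128 + 32 in binary powers of 2.
So 11^160 ≡ 16 · 2 ≡ 32 (mod 161).
Since 32 ≠ 1, base 11 is a Fermat witness: 161 is composite.

32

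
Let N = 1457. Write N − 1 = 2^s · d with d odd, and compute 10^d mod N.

1457 − 1 = 1456 = 2^4 · 91, so d = 91.
10^1 ≡ 10 (mod 1457)
10^2 ≡ 10^2 = 100 ≡ 100 (mod 1457)
10^4 ≡ 100^2 = 10000 ≡ 1258 (mod 1457)
10^8 ≡ 1258^2 = 1582564 ≡ 262 (mod 1457)
10^16 ≡ 262^2 = 68644 ≡ 165 (mod 1457)
10^32 ≡ 165^2 = 27225 ≡ 999 (mod 1457)
10^64 ≡ 999^2 = 998001 ≡ 1413 (mod 1457)
91 = 64 + 16 + 8 + 2 + 1 in binary powers of 2.
So 10^91 ≡ 1413 · 165 · 262 · 100 · 10 ≡ 785 (mod 1457).
Squaring chain: 785 → 1371 → 111 → 665; never reaches −1, so base 10 is a Miller–Rabin witness that 1457 is composite.

785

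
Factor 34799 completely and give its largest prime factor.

89

34799 = 17 · 2047
2047 = 23 · 89
89 is prime.
So 34799 = 17 · 23 · 89; the largest prime factor is 89.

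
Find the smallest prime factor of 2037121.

2037121 is odd.
Digit sum 16, not divisible by 3.
Ends in 1: not divisible by 5.
7: 2037121 = 7·291017 + 2
11: 2037121 = 11·185192 + 9
13: 2037121 = 13·156701 + 8
17: 2037121 = 17·119830 + 11
19: 2037121 = 19·107216 + 17
23: 2037121 = 23·88570 + 11
29: 2037121 = 29·70245 + 16
31: 2037121 = 31·65713 + 18
37: 2037121 = 37·55057 + 12
41: 2037121 = 41·49685 + 36
43: 2037121 = 43·47374 + 39
47: 2037121 = 47·43343

47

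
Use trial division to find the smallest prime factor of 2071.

2071 is odd.
Digit sum 10, not divisible by 3.
Ends in 1: not divisible by 5.
7: 2071 = 7·295 + 6
11: 2071 = 11·188 + 3
13: 2071 = 13·159 + 4
17: 2071 = 17·121 + 14
19: 2071 = 19·109

19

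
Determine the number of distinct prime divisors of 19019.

4

19019 = 7 · 2717
2717 = 11 · 247
247 = 13 · 19
19019 = 7 · 11 · 13 · 19, which has 4 distinct prime factors.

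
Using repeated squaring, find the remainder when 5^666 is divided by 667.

5^1 ≡ 5 (mod 667)
5^2 ≡ 5^2 = 25 ≡ 25 (mod 667)
5^4 ≡ 25^2 = 625 ≡ 625 (mod 667)
5^8 ≡ 625^2 = 390625 ≡ 430 (mod 667)
5^16 ≡ 430^2 = 184900 ≡ 141 (mod 667)
5^32 ≡ 141^2 = 19881 ≡ 538 (mod 667)
5^64 ≡ 538^2 = 289444 ≡ 633 (mod 667)
5^128 ≡ 633^2 = 400689 ≡ 489 (mod 667)
5^256 ≡ 489^2 = 239121 ≡ 335 (mod 667)
5^512 ≡ 335^2 = 112225 ≡ 169 (mod 667)
666 = 512 + 128 + 16 + 8 + 2 in binary powers of 2.
So 5^666 ≡ 169 · 489 · 141 · 430 · 25 ≡ 169 (mod 667).
Since 169 ≠ 1, base 5 is a Fermat witness: 667 is composite.

169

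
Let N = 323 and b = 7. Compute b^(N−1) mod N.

7^1 ≡ 7 (mod 323)
7^2 ≡ 7^2 = 49 ≡ 49 (mod 323)
7^4 ≡ 49^2 = 2401 ≡ 140 (mod 323)
7^8 ≡ 140^2 = 19600 ≡ 220 (mod 323)
7^16 ≡ 220^2 = 48400 ≡ 273 (mod 323)
7^32 ≡ 273^2 = 74529 ≡ 239 (mod 323)
7^64 ≡ 239^2 = 57121 ≡ 273 (mod 323)
7^128 ≡ 273^2 = 74529 ≡ 239 (mod 323)
7^256 ≡ 239^2 = 57121 ≡ 273 (mod 323)
322 = 256 + 64 + 2 in binary powers of 2.
So 7^322 ≡ 273 · 273 · 49 ≡ 83 (mod 323).
Since 83 ≠ 1, base 7 is a Fermat witness: 323 is composite.

83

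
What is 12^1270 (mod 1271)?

893

12^1 ≡ 12 (mod 1271)
12^2 ≡ 12^2 = 144 ≡ 144 (mod 1271)
12^4 ≡ 144^2 = 20736 ≡ 400 (mod 1271)
12^8 ≡ 400^2 = 160000 ≡ 1125 (mod 1271)
12^16 ≡ 1125^2 = 1265625 ≡ 980 (mod 1271)
12^32 ≡ 980^2 = 960400 ≡ 795 (mod 1271)
12^64 ≡ 795^2 = 632025 ≡ 338 (mod 1271)
12^128 ≡ 338^2 = 114244 ≡ 1125 (mod 1271)
12^256 ≡ 1125^2 = 1265625 ≡ 980 (mod 1271)
12^512 ≡ 980^2 = 960400 ≡ 795 (mod 1271)
12^1024 ≡ 795^2 = 632025 ≡ 338 (mod 1271)
1270 = 1024 + 128 + 64 + 32 + 16 + 4 + 2 in binary powers of 2.
So 12^1270 ≡ 338 · 1125 · 338 · 795 · 980 · 400 · 144 ≡ 893 (mod 1271).
Since 893 ≠ 1, base 12 is a Fermat witness: 1271 is composite.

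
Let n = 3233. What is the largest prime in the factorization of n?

61

3233 = 53 · 61
61 is prime.
So 3233 = 53 · 61; the largest prime factor is 61.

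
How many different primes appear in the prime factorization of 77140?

5

77140 = 2^2 · 19285
19285 = 5 · 3857
3857 = 7 · 551
551 = 19 · 29
77140 = 2^2 · 5 · 7 · 19 · 29, which has 5 distinct prime factors.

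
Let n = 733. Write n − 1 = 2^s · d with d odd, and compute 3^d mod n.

733 − 1 = 732 = 2^2 · 183, so d = 183.
3^1 ≡ 3 (mod 733)
3^2 ≡ 3^2 = 9 ≡ 9 (mod 733)
3^4 ≡ 9^2 = 81 ≡ 81 (mod 733)
3^8 ≡ 81^2 = 6561 ≡ 697 (mod 733)
3^16 ≡ 697^2 = 485809 ≡ 563 (mod 733)
3^32 ≡ 563^2 = 316969 ≡ 313 (mod 733)
3^64 ≡ 313^2 = 97969 ≡ 480 (mod 733)
3^128 ≡ 480^2 = 230400 ≡ 238 (mod 733)
183 = 128 + 32 + 16 + 4 + 2 + 1 in binary powers of 2.
So 3^183 ≡ 238 · 313 · 563 · 81 · 9 · 3 ≡ 1 (mod 733).
Since 3^d ≡ 1 (mod 733), base 3 does not prove 733 composite.

1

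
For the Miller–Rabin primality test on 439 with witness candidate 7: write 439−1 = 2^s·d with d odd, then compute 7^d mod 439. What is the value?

439 − 1 = 438 = 2^1 · 219, so d = 219.
7^1 ≡ 7 (mod 439)
7^2 ≡ 7^2 = 49 ≡ 49 (mod 439)
7^4 ≡ 49^2 = 2401 ≡ 206 (mod 439)
7^8 ≡ 206^2 = 42436 ≡ 292 (mod 439)
7^16 ≡ 292^2 = 85264 ≡ 98 (mod 439)
7^32 ≡ 98^2 = 9604 ≡ 385 (mod 439)
7^64 ≡ 385^2 = 148225 ≡ 282 (mod 439)
7^128 ≡ 282^2 = 79524 ≡ 65 (mod 439)
219 = 128 + 64 + 16 + 8 + 2 + 1 in binary powers of 2.
So 7^219 ≡ 65 · 282 · 98 · 292 · 49 · 7 ≡ 1 (mod 439).
Since 7^d ≡ 1 (mod 439), base 7 does not prove 439 composite.

1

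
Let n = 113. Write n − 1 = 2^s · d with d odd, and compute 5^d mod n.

42

113 − 1 = 112 = 2^4 · 7, so d = 7.
5^1 ≡ 5 (mod 113)
5^2 ≡ 5^2 = 25 ≡ 25 (mod 113)
5^4 ≡ 25^2 = 625 ≡ 60 (mod 113)
7 = 4 + 2 + 1 in binary powers of 2.
So 5^7 ≡ 60 · 25 · 5 ≡ 42 (mod 113).
Squaring chain: 42 → 69 → 15 → 112; reaches −1, so base 5 does not prove 113 composite.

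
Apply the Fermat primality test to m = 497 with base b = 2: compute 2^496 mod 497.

135

2^1 ≡ 2 (mod 497)
2^2 ≡ 2^2 = 4 ≡ 4 (mod 497)
2^4 ≡ 4^2 = 16 ≡ 16 (mod 497)
2^8 ≡ 16^2 = 256 ≡ 256 (mod 497)
2^16 ≡ 256^2 = 65536 ≡ 429 (mod 497)
2^32 ≡ 429^2 = 184041 ≡ 151 (mod 497)
2^64 ≡ 151^2 = 22801 ≡ 436 (mod 497)
2^128 ≡ 436^2 = 190096 ≡ 242 (mod 497)
2^256 ≡ 242^2 = 58564 ≡ 415 (mod 497)
496 = 256 + 128 + 64 + 32 + 16 in binary powers of 2.
So 2^496 ≡ 415 · 242 · 436 · 151 · 429 ≡ 135 (mod 497).
Since 135 ≠ 1, base 2 is a Fermat witness: 497 is composite.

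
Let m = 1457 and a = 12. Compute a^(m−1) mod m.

12^1 ≡ 12 (mod 1457)
12^2 ≡ 12^2 = 144 ≡ 144 (mod 1457)
12^4 ≡ 144^2 = 20736 ≡ 338 (mod 1457)
12^8 ≡ 338^2 = 114244 ≡ 598 (mod 1457)
12^16 ≡ 598^2 = 357604 ≡ 639 (mod 1457)
12^32 ≡ 639^2 = 408321 ≡ 361 (mod 1457)
12^64 ≡ 361^2 = 130321 ≡ 648 (mod 1457)
12^128 ≡ 648^2 = 419904 ≡ 288 (mod 1457)
12^256 ≡ 288^2 = 82944 ≡ 1352 (mod 1457)
12^512 ≡ 1352^2 = 1827904 ≡ 826 (mod 1457)
12^1024 ≡ 826^2 = 682276 ≡ 400 (mod 1457)
1456 = 1024 + 256 + 128 + 32 + 16 in binary powers of 2.
So 12^1456 ≡ 400 · 1352 · 288 · 361 · 639 ≡ 794 (mod 1457).
Since 794 ≠ 1, base 12 is a Fermat witness: 1457 is composite.

794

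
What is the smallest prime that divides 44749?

73

44749 is odd.
Digit sum 28, not divisible by 3.
Ends in 9: not divisible by 5.
7: 44749 = 7·6392 + 5
11: 44749 = 11·4068 + 1
13: 44749 = 13·3442 + 3
17: 44749 = 17·2632 + 5
19: 44749 = 19·2355 + 4
23: 44749 = 23·1945 + 14
29: 44749 = 29·1543 + 2
31: 44749 = 31·1443 + 16
37: 44749 = 37·1209 + 16
41: 44749 = 41·1091 + 18
43: 44749 = 43·1040 + 29
47: 44749 = 47·952 + 5
53: 44749 = 53·844 + 17
59: 44749 = 59·758 + 27
61: 44749 = 61·733 + 36
67: 44749 = 67·667 + 60
71: 44749 = 71·630 + 19
73: 44749 = 73·613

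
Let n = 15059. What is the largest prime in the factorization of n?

15059 = 11 · 1369
1369 = 37 · 37
37 = 37 · 1
So 15059 = 11 · 37^2; the largest prime factor is 37.

37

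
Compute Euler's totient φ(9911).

Factor: 9911 = 11 · 17 · 53.
φ(9911) = (11−1) · (17−1) · (53−1) = 10 · 16 · 52 = 8320.

8320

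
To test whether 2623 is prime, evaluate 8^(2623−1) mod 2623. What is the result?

613

8^1 ≡ 8 (mod 2623)
8^2 ≡ 8^2 = 64 ≡ 64 (mod 2623)
8^4 ≡ 64^2 = 4096 ≡ 1473 (mod 2623)
8^8 ≡ 1473^2 = 2169729 ≡ 508 (mod 2623)
8^16 ≡ 508^2 = 258064 ≡ 1010 (mod 2623)
8^32 ≡ 1010^2 = 1020100 ≡ 2376 (mod 2623)
8^64 ≡ 2376^2 = 5645376 ≡ 680 (mod 2623)
8^128 ≡ 680^2 = 462400 ≡ 752 (mod 2623)
8^256 ≡ 752^2 = 565504 ≡ 1559 (mod 2623)
8^512 ≡ 1559^2 = 2430481 ≡ 1583 (mod 2623)
8^1024 ≡ 1583^2 = 2505889 ≡ 924 (mod 2623)
8^2048 ≡ 924^2 = 853776 ≡ 1301 (mod 2623)
2622 = 2048 + 512 + 32 + 16 + 8 + 4 + 2 in binary powers of 2.
So 8^2622 ≡ 1301 · 1583 · 2376 · 1010 · 508 · 1473 · 64 ≡ 613 (mod 2623).
Since 613 ≠ 1, base 8 is a Fermat witness: 2623 is composite.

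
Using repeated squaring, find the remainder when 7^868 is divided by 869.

7^1 ≡ 7 (mod 869)
7^2 ≡ 7^2 = 49 ≡ 49 (mod 869)
7^4 ≡ 49^2 = 2401 ≡ 663 (mod 869)
7^8 ≡ 663^2 = 439569 ≡ 724 (mod 869)
7^16 ≡ 724^2 = 524176 ≡ 169 (mod 869)
7^32 ≡ 169^2 = 28561 ≡ 753 (mod 869)
7^64 ≡ 753^2 = 567009 ≡ 421 (mod 869)
7^128 ≡ 421^2 = 177241 ≡ 834 (mod 869)
7^256 ≡ 834^2 = 695556 ≡ 356 (mod 869)
7^512 ≡ 356^2 = 126736 ≡ 731 (mod 869)
868 = 512 + 256 + 64 + 32 + 4 in binary powers of 2.
So 7^868 ≡ 731 · 356 · 421 · 753 · 663 ≡ 163 (mod 869).
Since 163 ≠ 1, base 7 is a Fermat witness: 869 is composite.

163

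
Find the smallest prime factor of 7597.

7597 is odd.
Digit sum 28, not divisible by 3.
Ends in 7: not divisible by 5.
7: 7597 = 7·1085 + 2
11: 7597 = 11·690 + 7
13: 7597 = 13·584 + 5
17: 7597 = 17·446 + 15
19: 7597 = 19·399 + 16
23: 7597 = 23·330 + 7
29: 7597 = 29·261 + 28
31: 7597 = 31·245 + 2
37: 7597 = 37·205 + 12
41: 7597 = 41·185 + 12
43: 7597 = 43·176 + 29
47: 7597 = 47·161 + 30
53: 7597 = 53·143 + 18
59: 7597 = 59·128 + 45
61: 7597 = 61·124 + 33
67: 7597 = 67·113 + 26
71: 7597 = 71·107

71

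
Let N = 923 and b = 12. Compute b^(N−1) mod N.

703

12^1 ≡ 12 (mod 923)
12^2 ≡ 12^2 = 144 ≡ 144 (mod 923)
12^4 ≡ 144^2 = 20736 ≡ 430 (mod 923)
12^8 ≡ 430^2 = 184900 ≡ 300 (mod 923)
12^16 ≡ 300^2 = 90000 ≡ 469 (mod 923)
12^32 ≡ 469^2 = 219961 ≡ 287 (mod 923)
12^64 ≡ 287^2 = 82369 ≡ 222 (mod 923)
12^128 ≡ 222^2 = 49284 ≡ 365 (mod 923)
12^256 ≡ 365^2 = 133225 ≡ 313 (mod 923)
12^512 ≡ 313^2 = 97969 ≡ 131 (mod 923)
922 = 512 + 256 + 128 + 16 + 8 + 2 in binary powers of 2.
So 12^922 ≡ 131 · 313 · 365 · 469 · 300 · 144 ≡ 703 (mod 923).
Since 703 ≠ 1, base 12 is a Fermat witness: 923 is composite.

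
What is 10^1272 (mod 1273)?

349

10^1 ≡ 10 (mod 1273)
10^2 ≡ 10^2 = 100 ≡ 100 (mod 1273)
10^4 ≡ 100^2 = 10000 ≡ 1089 (mod 1273)
10^8 ≡ 1089^2 = 1185921 ≡ 758 (mod 1273)
10^16 ≡ 758^2 = 574564 ≡ 441 (mod 1273)
10^32 ≡ 441^2 = 194481 ≡ 985 (mod 1273)
10^64 ≡ 985^2 = 970225 ≡ 199 (mod 1273)
10^128 ≡ 199^2 = 39601 ≡ 138 (mod 1273)
10^256 ≡ 138^2 = 19044 ≡ 1222 (mod 1273)
10^512 ≡ 1222^2 = 1493284 ≡ 55 (mod 1273)
10^1024 ≡ 55^2 = 3025 ≡ 479 (mod 1273)
1272 = 1024 + 128 + 64 + 32 + 16 + 8 in binary powers of 2.
So 10^1272 ≡ 479 · 138 · 199 · 985 · 441 · 758 ≡ 349 (mod 1273).
Since 349 ≠ 1, base 10 is a Fermat witness: 1273 is composite.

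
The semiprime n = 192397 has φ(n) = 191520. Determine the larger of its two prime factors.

457

φ(n) = (p−1)(q−1) = n − (p+q) + 1, so p + q = 192397 − 191520 + 1 = 878.
p and q are the roots of t² − 878t + 192397 = 0.
Discriminant: 878² − 4·192397 = 770884 − 769588 = 1296; √1296 = 36.
q = (878 − 36)/2 = 421, p = (878 + 36)/2 = 457.
Check: 421 · 457 = 192397.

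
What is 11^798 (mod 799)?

332

11^1 ≡ 11 (mod 799)
11^2 ≡ 11^2 = 121 ≡ 121 (mod 799)
11^4 ≡ 121^2 = 14641 ≡ 259 (mod 799)
11^8 ≡ 259^2 = 67081 ≡ 764 (mod 799)
11^16 ≡ 764^2 = 583696 ≡ 426 (mod 799)
11^32 ≡ 426^2 = 181476 ≡ 103 (mod 799)
11^64 ≡ 103^2 = 10609 ≡ 222 (mod 799)
11^128 ≡ 222^2 = 49284 ≡ 545 (mod 799)
11^256 ≡ 545^2 = 297025 ≡ 596 (mod 799)
11^512 ≡ 596^2 = 355216 ≡ 460 (mod 799)
798 = 512 + 256 + 16 + 8 + 4 + 2 in binary powers of 2.
So 11^798 ≡ 460 · 596 · 426 · 764 · 259 · 121 ≡ 332 (mod 799).
Since 332 ≠ 1, base 11 is a Fermat witness: 799 is composite.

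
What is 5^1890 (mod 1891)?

5^1 ≡ 5 (mod 1891)
5^2 ≡ 5^2 = 25 ≡ 25 (mod 1891)
5^4 ≡ 25^2 = 625 ≡ 625 (mod 1891)
5^8 ≡ 625^2 = 390625 ≡ 1079 (mod 1891)
5^16 ≡ 1079^2 = 1164241 ≡ 1276 (mod 1891)
5^32 ≡ 1276^2 = 1628176 ≡ 25 (mod 1891)
5^64 ≡ 25^2 = 625 ≡ 625 (mod 1891)
5^128 ≡ 625^2 = 390625 ≡ 1079 (mod 1891)
5^256 ≡ 1079^2 = 1164241 ≡ 1276 (mod 1891)
5^512 ≡ 1276^2 = 1628176 ≡ 25 (mod 1891)
5^1024 ≡ 25^2 = 625 ≡ 625 (mod 1891)
1890 = 1024 + 512 + 256 + 64 + 32 + 2 in binary powers of 2.
So 5^1890 ≡ 625 · 25 · 1276 · 625 · 25 · 25 ≡ 1 (mod 1891).
Since the result is 1, base 5 gives no evidence that 1891 is composite.

1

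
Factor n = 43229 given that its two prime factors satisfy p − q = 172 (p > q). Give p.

311

Since p = q + 172, we have 43229 = q(q + 172), so q² + 172q − 43229 = 0.
Discriminant: 172² + 4·43229 = 29584 + 172916 = 202500; √202500 = 450.
q = (−172 + 450)/2 = 139, and p = q + 172 = 311.
Check: 139 · 311 = 43229.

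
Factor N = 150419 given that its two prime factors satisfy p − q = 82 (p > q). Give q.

Since p = q + 82, we have 150419 = q(q + 82), so q² + 82q − 150419 = 0.
Discriminant: 82² + 4·150419 = 6724 + 601676 = 608400; √608400 = 780.
q = (−82 + 780)/2 = 349, and p = q + 82 = 431.
Check: 349 · 431 = 150419.

349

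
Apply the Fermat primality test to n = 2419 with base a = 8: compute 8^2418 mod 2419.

1255

8^1 ≡ 8 (mod 2419)
8^2 ≡ 8^2 = 64 ≡ 64 (mod 2419)
8^4 ≡ 64^2 = 4096 ≡ 1677 (mod 2419)
8^8 ≡ 1677^2 = 2812329 ≡ 1451 (mod 2419)
8^16 ≡ 1451^2 = 2105401 ≡ 871 (mod 2419)
8^32 ≡ 871^2 = 758641 ≡ 1494 (mod 2419)
8^64 ≡ 1494^2 = 2232036 ≡ 1718 (mod 2419)
8^128 ≡ 1718^2 = 2951524 ≡ 344 (mod 2419)
8^256 ≡ 344^2 = 118336 ≡ 2224 (mod 2419)
8^512 ≡ 2224^2 = 4946176 ≡ 1740 (mod 2419)
8^1024 ≡ 1740^2 = 3027600 ≡ 1431 (mod 2419)
8^2048 ≡ 1431^2 = 2047761 ≡ 1287 (mod 2419)
2418 = 2048 + 256 + 64 + 32 + 16 + 2 in binary powers of 2.
So 8^2418 ≡ 1287 · 2224 · 1718 · 1494 · 871 · 64 ≡ 1255 (mod 2419).
Since 1255 ≠ 1, base 8 is a Fermat witness: 2419 is composite.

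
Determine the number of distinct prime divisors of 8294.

8294 = 2 · 4147
4147 = 11 · 377
377 = 13 · 29
8294 = 2 · 11 · 13 · 29, which has 4 distinct prime factors.

4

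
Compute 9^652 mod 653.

1

9^1 ≡ 9 (mod 653)
9^2 ≡ 9^2 = 81 ≡ 81 (mod 653)
9^4 ≡ 81^2 = 6561 ≡ 31 (mod 653)
9^8 ≡ 31^2 = 961 ≡ 308 (mod 653)
9^16 ≡ 308^2 = 94864 ≡ 179 (mod 653)
9^32 ≡ 179^2 = 32041 ≡ 44 (mod 653)
9^64 ≡ 44^2 = 1936 ≡ 630 (mod 653)
9^128 ≡ 630^2 = 396900 ≡ 529 (mod 653)
9^256 ≡ 529^2 = 279841 ≡ 357 (mod 653)
9^512 ≡ 357^2 = 127449 ≡ 114 (mod 653)
652 = 512 + 128 + 8 + 4 in binary powers of 2.
So 9^652 ≡ 114 · 529 · 308 · 31 ≡ 1 (mod 653).
Since the result is 1, base 9 gives no evidence that 653 is composite.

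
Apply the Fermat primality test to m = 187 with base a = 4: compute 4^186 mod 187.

169

4^1 ≡ 4 (mod 187)
4^2 ≡ 4^2 = 16 ≡ 16 (mod 187)
4^4 ≡ 16^2 = 256 ≡ 69 (mod 187)
4^8 ≡ 69^2 = 4761 ≡ 86 (mod 187)
4^16 ≡ 86^2 = 7396 ≡ 103 (mod 187)
4^32 ≡ 103^2 = 10609 ≡ 137 (mod 187)
4^64 ≡ 137^2 = 18769 ≡ 69 (mod 187)
4^128 ≡ 69^2 = 4761 ≡ 86 (mod 187)
186 = 128 + 32 + 16 + 8 + 2 in binary powers of 2.
So 4^186 ≡ 86 · 137 · 103 · 86 · 16 ≡ 169 (mod 187).
Since 169 ≠ 1, base 4 is a Fermat witness: 187 is composite.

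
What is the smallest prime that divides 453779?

453779 is odd.
Digit sum 35, not divisible by 3.
Ends in 9: not divisible by 5.
7: 453779 = 7·64825 + 4
11: 453779 = 11·41252 + 7
13: 453779 = 13·34906 + 1
17: 453779 = 17·26692 + 15
19: 453779 = 19·23883 + 2
23: 453779 = 23·19729 + 12
29: 453779 = 29·15647 + 16
31: 453779 = 31·14638 + 1
37: 453779 = 37·12264 + 11
41: 453779 = 41·11067 + 32
43: 453779 = 43·10553

43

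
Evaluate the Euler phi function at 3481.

3422

Factor: 3481 = 59^2.
φ(3481) = 59^1·(59−1) = 3422.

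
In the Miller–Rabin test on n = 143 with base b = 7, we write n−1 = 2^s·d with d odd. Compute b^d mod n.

143 − 1 = 142 = 2^1 · 71, so d = 71.
7^1 ≡ 7 (mod 143)
7^2 ≡ 7^2 = 49 ≡ 49 (mod 143)
7^4 ≡ 49^2 = 2401 ≡ 113 (mod 143)
7^8 ≡ 113^2 = 12769 ≡ 42 (mod 143)
7^16 ≡ 42^2 = 1764 ≡ 48 (mod 143)
7^32 ≡ 48^2 = 2304 ≡ 16 (mod 143)
7^64 ≡ 16^2 = 256 ≡ 113 (mod 143)
71 = 64 + 4 + 2 + 1 in binary powers of 2.
So 7^71 ≡ 113 · 113 · 49 · 7 ≡ 106 (mod 143).
Squaring chain: 106; never reaches −1, so base 7 is a Miller–Rabin witness that 143 is composite.

106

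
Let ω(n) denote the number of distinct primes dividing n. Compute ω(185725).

4

185725 = 5^2 · 7429
7429 = 17 · 437
437 = 19 · 23
185725 = 5^2 · 17 · 19 · 23, which has 4 distinct prime factors.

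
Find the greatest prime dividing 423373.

423373 = 67 · 6319
6319 = 71 · 89
89 is prime.
So 423373 = 67 · 71 · 89; the largest prime factor is 89.

89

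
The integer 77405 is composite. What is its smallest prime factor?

5

77405 is odd.
Digit sum 23, not divisible by 3.
Ends in 5: divisible by 5.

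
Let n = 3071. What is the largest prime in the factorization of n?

83

3071 = 37 · 83
83 is prime.
So 3071 = 37 · 83; the largest prime factor is 83.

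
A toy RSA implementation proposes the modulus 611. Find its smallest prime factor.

13

611 is odd.
Digit sum 8, not divisible by 3.
Ends in 1: not divisible by 5.
7: 611 = 7·87 + 2
11: 611 = 11·55 + 6
13: 611 = 13·47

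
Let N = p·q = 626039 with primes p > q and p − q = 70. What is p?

Since p = q + 70, we have 626039 = q(q + 70), so q² + 70q − 626039 = 0.
Discriminant: 70² + 4·626039 = 4900 + 2504156 = 2509056; √2509056 = 1584.
q = (−70 + 1584)/2 = 757, and p = q + 70 = 827.
Check: 757 · 827 = 626039.

827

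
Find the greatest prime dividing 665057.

71

665057 = 17 · 39121
39121 = 19 · 2059
2059 = 29 · 71
71 is prime.
So 665057 = 17 · 19 · 29 · 71; the largest prime factor is 71.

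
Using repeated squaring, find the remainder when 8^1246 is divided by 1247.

8^1 ≡ 8 (mod 1247)
8^2 ≡ 8^2 = 64 ≡ 64 (mod 1247)
8^4 ≡ 64^2 = 4096 ≡ 355 (mod 1247)
8^8 ≡ 355^2 = 126025 ≡ 78 (mod 1247)
8^16 ≡ 78^2 = 6084 ≡ 1096 (mod 1247)
8^32 ≡ 1096^2 = 1201216 ≡ 355 (mod 1247)
8^64 ≡ 355^2 = 126025 ≡ 78 (mod 1247)
8^128 ≡ 78^2 = 6084 ≡ 1096 (mod 1247)
8^256 ≡ 1096^2 = 1201216 ≡ 355 (mod 1247)
8^512 ≡ 355^2 = 126025 ≡ 78 (mod 1247)
8^1024 ≡ 78^2 = 6084 ≡ 1096 (mod 1247)
1246 = 1024 + 128 + 64 + 16 + 8 + 4 + 2 in binary powers of 2.
So 8^1246 ≡ 1096 · 1096 · 78 · 1096 · 78 · 355 · 64 ≡ 173 (mod 1247).
Since 173 ≠ 1, base 8 is a Fermat witness: 1247 is composite.

173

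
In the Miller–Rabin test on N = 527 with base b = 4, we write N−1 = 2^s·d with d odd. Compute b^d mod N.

64

527 − 1 = 526 = 2^1 · 263, so d = 263.
4^1 ≡ 4 (mod 527)
4^2 ≡ 4^2 = 16 ≡ 16 (mod 527)
4^4 ≡ 16^2 = 256 ≡ 256 (mod 527)
4^8 ≡ 256^2 = 65536 ≡ 188 (mod 527)
4^16 ≡ 188^2 = 35344 ≡ 35 (mod 527)
4^32 ≡ 35^2 = 1225 ≡ 171 (mod 527)
4^64 ≡ 171^2 = 29241 ≡ 256 (mod 527)
4^128 ≡ 256^2 = 65536 ≡ 188 (mod 527)
4^256 ≡ 188^2 = 35344 ≡ 35 (mod 527)
263 = 256 + 4 + 2 + 1 in binary powers of 2.
So 4^263 ≡ 35 · 256 · 16 · 4 ≡ 64 (mod 527).
Squaring chain: 64; never reaches −1, so base 4 is a Miller–Rabin witness that 527 is composite.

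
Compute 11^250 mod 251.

1

11^1 ≡ 11 (mod 251)
11^2 ≡ 11^2 = 121 ≡ 121 (mod 251)
11^4 ≡ 121^2 = 14641 ≡ 83 (mod 251)
11^8 ≡ 83^2 = 6889 ≡ 112 (mod 251)
11^16 ≡ 112^2 = 12544 ≡ 245 (mod 251)
11^32 ≡ 245^2 = 60025 ≡ 36 (mod 251)
11^64 ≡ 36^2 = 1296 ≡ 41 (mod 251)
11^128 ≡ 41^2 = 1681 ≡ 175 (mod 251)
250 = 128 + 64 + 32 + 16 + 8 + 2 in binary powers of 2.
So 11^250 ≡ 175 · 41 · 36 · 245 · 112 · 121 ≡ 1 (mod 251).
Since the result is 1, base 11 gives no evidence that 251 is composite.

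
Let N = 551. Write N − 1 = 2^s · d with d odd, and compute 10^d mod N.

98

551 − 1 = 550 = 2^1 · 275, so d = 275.
10^1 ≡ 10 (mod 551)
10^2 ≡ 10^2 = 100 ≡ 100 (mod 551)
10^4 ≡ 100^2 = 10000 ≡ 82 (mod 551)
10^8 ≡ 82^2 = 6724 ≡ 112 (mod 551)
10^16 ≡ 112^2 = 12544 ≡ 422 (mod 551)
10^32 ≡ 422^2 = 178084 ≡ 111 (mod 551)
10^64 ≡ 111^2 = 12321 ≡ 199 (mod 551)
10^128 ≡ 199^2 = 39601 ≡ 480 (mod 551)
10^256 ≡ 480^2 = 230400 ≡ 82 (mod 551)
275 = 256 + 16 + 2 + 1 in binary powers of 2.
So 10^275 ≡ 82 · 422 · 100 · 10 ≡ 98 (mod 551).
Squaring chain: 98; never reaches −1, so base 10 is a Miller–Rabin witness that 551 is composite.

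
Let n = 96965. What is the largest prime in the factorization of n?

96965 = 5 · 19393
19393 = 11 · 1763
1763 = 41 · 43
43 is prime.
So 96965 = 5 · 11 · 41 · 43; the largest prime factor is 43.

43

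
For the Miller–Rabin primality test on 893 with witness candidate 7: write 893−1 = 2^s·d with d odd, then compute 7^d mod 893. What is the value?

893 − 1 = 892 = 2^2 · 223, so d = 223.
7^1 ≡ 7 (mod 893)
7^2 ≡ 7^2 = 49 ≡ 49 (mod 893)
7^4 ≡ 49^2 = 2401 ≡ 615 (mod 893)
7^8 ≡ 615^2 = 378225 ≡ 486 (mod 893)
7^16 ≡ 486^2 = 236196 ≡ 444 (mod 893)
7^32 ≡ 444^2 = 197136 ≡ 676 (mod 893)
7^64 ≡ 676^2 = 456976 ≡ 653 (mod 893)
7^128 ≡ 653^2 = 426409 ≡ 448 (mod 893)
223 = 128 + 64 + 16 + 8 + 4 + 2 + 1 in binary powers of 2.
So 7^223 ≡ 448 · 653 · 444 · 486 · 615 · 49 · 7 ≡ 444 (mod 893).
Squaring chain: 444 → 676; never reaches −1, so base 7 is a Miller–Rabin witness that 893 is composite.

444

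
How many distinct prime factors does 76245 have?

76245 = 3 · 25415
25415 = 5 · 5083
5083 = 13 · 391
391 = 17 · 23
76245 = 3 · 5 · 13 · 17 · 23, which has 5 distinct prime factors.

5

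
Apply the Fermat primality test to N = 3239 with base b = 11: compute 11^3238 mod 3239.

11^1 ≡ 11 (mod 3239)
11^2 ≡ 11^2 = 121 ≡ 121 (mod 3239)
11^4 ≡ 121^2 = 14641 ≡ 1685 (mod 3239)
11^8 ≡ 1685^2 = 2839225 ≡ 1861 (mod 3239)
11^16 ≡ 1861^2 = 3463321 ≡ 830 (mod 3239)
11^32 ≡ 830^2 = 688900 ≡ 2232 (mod 3239)
11^64 ≡ 2232^2 = 4981824 ≡ 242 (mod 3239)
11^128 ≡ 242^2 = 58564 ≡ 262 (mod 3239)
11^256 ≡ 262^2 = 68644 ≡ 625 (mod 3239)
11^512 ≡ 625^2 = 390625 ≡ 1945 (mod 3239)
11^1024 ≡ 1945^2 = 3783025 ≡ 3112 (mod 3239)
11^2048 ≡ 3112^2 = 9684544 ≡ 3173 (mod 3239)
3238 = 2048 + 1024 + 128 + 32 + 4 + 2 in binary powers of 2.
So 11^3238 ≡ 3173 · 3112 · 262 · 2232 · 1685 · 121 ≡ 3013 (mod 3239).
Since 3013 ≠ 1, base 11 is a Fermat witness: 3239 is composite.

3013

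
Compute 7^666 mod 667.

326

7^1 ≡ 7 (mod 667)
7^2 ≡ 7^2 = 49 ≡ 49 (mod 667)
7^4 ≡ 49^2 = 2401 ≡ 400 (mod 667)
7^8 ≡ 400^2 = 160000 ≡ 587 (mod 667)
7^16 ≡ 587^2 = 344569 ≡ 397 (mod 667)
7^32 ≡ 397^2 = 157609 ≡ 197 (mod 667)
7^64 ≡ 197^2 = 38809 ≡ 123 (mod 667)
7^128 ≡ 123^2 = 15129 ≡ 455 (mod 667)
7^256 ≡ 455^2 = 207025 ≡ 255 (mod 667)
7^512 ≡ 255^2 = 65025 ≡ 326 (mod 667)
666 = 512 + 128 + 16 + 8 + 2 in binary powers of 2.
So 7^666 ≡ 326 · 455 · 397 · 587 · 49 ≡ 326 (mod 667).
Since 326 ≠ 1, base 7 is a Fermat witness: 667 is composite.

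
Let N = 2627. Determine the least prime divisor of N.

2627 is odd.
Digit sum 17, not divisible by 3.
Ends in 7: not divisible by 5.
7: 2627 = 7·375 + 2
11: 2627 = 11·238 + 9
13: 2627 = 13·202 + 1
17: 2627 = 17·154 + 9
19: 2627 = 19·138 + 5
23: 2627 = 23·114 + 5
29: 2627 = 29·90 + 17
31: 2627 = 31·84 + 23
37: 2627 = 37·71

37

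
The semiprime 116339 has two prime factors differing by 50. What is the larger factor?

367

Since p = q + 50, we have 116339 = q(q + 50), so q² + 50q − 116339 = 0.
Discriminant: 50² + 4·116339 = 2500 + 465356 = 467856; √467856 = 684.
q = (−50 + 684)/2 = 317, and p = q + 50 = 367.
Check: 317 · 367 = 116339.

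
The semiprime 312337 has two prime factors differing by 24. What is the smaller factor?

547

Since p = q + 24, we have 312337 = q(q + 24), so q² + 24q − 312337 = 0.
Discriminant: 24² + 4·312337 = 576 + 1249348 = 1249924; √1249924 = 1118.
q = (−24 + 1118)/2 = 547, and p = q + 24 = 571.
Check: 547 · 571 = 312337.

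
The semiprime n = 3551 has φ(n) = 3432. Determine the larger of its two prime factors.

φ(n) = (p−1)(q−1) = n − (p+q) + 1, so p + q = 3551 − 3432 + 1 = 120.
p and q are the roots of t² − 120t + 3551 = 0.
Discriminant: 120² − 4·3551 = 14400 − 14204 = 196; √196 = 14.
q = (120 − 14)/2 = 53, p = (120 + 14)/2 = 67.
Check: 53 · 67 = 3551.

67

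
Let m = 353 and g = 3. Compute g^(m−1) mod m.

1

3^1 ≡ 3 (mod 353)
3^2 ≡ 3^2 = 9 ≡ 9 (mod 353)
3^4 ≡ 9^2 = 81 ≡ 81 (mod 353)
3^8 ≡ 81^2 = 6561 ≡ 207 (mod 353)
3^16 ≡ 207^2 = 42849 ≡ 136 (mod 353)
3^32 ≡ 136^2 = 18496 ≡ 140 (mod 353)
3^64 ≡ 140^2 = 19600 ≡ 185 (mod 353)
3^128 ≡ 185^2 = 34225 ≡ 337 (mod 353)
3^256 ≡ 337^2 = 113569 ≡ 256 (mod 353)
352 = 256 + 64 + 32 in binary powers of 2.
So 3^352 ≡ 256 · 185 · 140 ≡ 1 (mod 353).
Since the result is 1, base 3 gives no evidence that 353 is composite.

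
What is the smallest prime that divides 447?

3

447 is odd.
Digit sum 15, divisible by 3.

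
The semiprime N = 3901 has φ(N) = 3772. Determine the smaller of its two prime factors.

φ(n) = (p−1)(q−1) = n − (p+q) + 1, so p + q = 3901 − 3772 + 1 = 130.
p and q are the roots of t² − 130t + 3901 = 0.
Discriminant: 130² − 4·3901 = 16900 − 15604 = 1296; √1296 = 36.
q = (130 − 36)/2 = 47, p = (130 + 36)/2 = 83.
Check: 47 · 83 = 3901.

47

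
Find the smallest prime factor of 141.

3

141 is odd.
Digit sum 6, divisible by 3.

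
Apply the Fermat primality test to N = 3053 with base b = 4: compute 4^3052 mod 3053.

4^1 ≡ 4 (mod 3053)
4^2 ≡ 4^2 = 16 ≡ 16 (mod 3053)
4^4 ≡ 16^2 = 256 ≡ 256 (mod 3053)
4^8 ≡ 256^2 = 65536 ≡ 1423 (mod 3053)
4^16 ≡ 1423^2 = 2024929 ≡ 790 (mod 3053)
4^32 ≡ 790^2 = 624100 ≡ 1288 (mod 3053)
4^64 ≡ 1288^2 = 1658944 ≡ 1165 (mod 3053)
4^128 ≡ 1165^2 = 1357225 ≡ 1693 (mod 3053)
4^256 ≡ 1693^2 = 2866249 ≡ 2535 (mod 3053)
4^512 ≡ 2535^2 = 6426225 ≡ 2713 (mod 3053)
4^1024 ≡ 2713^2 = 7360369 ≡ 2639 (mod 3053)
4^2048 ≡ 2639^2 = 6964321 ≡ 428 (mod 3053)
3052 = 2048 + 512 + 256 + 128 + 64 + 32 + 8 + 4 in binary powers of 2.
So 4^3052 ≡ 428 · 2713 · 2535 · 1693 · 1165 · 1288 · 1423 · 256 ≡ 1119 (mod 3053).
Since 1119 ≠ 1, base 4 is a Fermat witness: 3053 is composite.

1119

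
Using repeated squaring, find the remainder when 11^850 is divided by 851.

26

11^1 ≡ 11 (mod 851)
11^2 ≡ 11^2 = 121 ≡ 121 (mod 851)
11^4 ≡ 121^2 = 14641 ≡ 174 (mod 851)
11^8 ≡ 174^2 = 30276 ≡ 491 (mod 851)
11^16 ≡ 491^2 = 241081 ≡ 248 (mod 851)
11^32 ≡ 248^2 = 61504 ≡ 232 (mod 851)
11^64 ≡ 232^2 = 53824 ≡ 211 (mod 851)
11^128 ≡ 211^2 = 44521 ≡ 269 (mod 851)
11^256 ≡ 269^2 = 72361 ≡ 26 (mod 851)
11^512 ≡ 26^2 = 676 ≡ 676 (mod 851)
850 = 512 + 256 + 64 + 16 + 2 in binary powers of 2.
So 11^850 ≡ 676 · 26 · 211 · 248 · 121 ≡ 26 (mod 851).
Since 26 ≠ 1, base 11 is a Fermat witness: 851 is composite.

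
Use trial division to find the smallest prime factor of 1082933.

1082933 is odd.
Digit sum 26, not divisible by 3.
Ends in 3: not divisible by 5.
7: 1082933 = 7·154704 + 5
11: 1082933 = 11·98448 + 5
13: 1082933 = 13·83302 + 7
17: 1082933 = 17·63701 + 16
19: 1082933 = 19·56996 + 9
23: 1082933 = 23·47084 + 1
29: 1082933 = 29·37342 + 15
31: 1082933 = 31·34933 + 10
37: 1082933 = 37·29268 + 17
41: 1082933 = 41·26413

41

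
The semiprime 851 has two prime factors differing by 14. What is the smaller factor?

Since p = q + 14, we have 851 = q(q + 14), so q² + 14q − 851 = 0.
Discriminant: 14² + 4·851 = 196 + 3404 = 3600; √3600 = 60.
q = (−14 + 60)/2 = 23, and p = q + 14 = 37.
Check: 23 · 37 = 851.

23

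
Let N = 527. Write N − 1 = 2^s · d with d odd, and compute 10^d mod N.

107

527 − 1 = 526 = 2^1 · 263, so d = 263.
10^1 ≡ 10 (mod 527)
10^2 ≡ 10^2 = 100 ≡ 100 (mod 527)
10^4 ≡ 100^2 = 10000 ≡ 514 (mod 527)
10^8 ≡ 514^2 = 264196 ≡ 169 (mod 527)
10^16 ≡ 169^2 = 28561 ≡ 103 (mod 527)
10^32 ≡ 103^2 = 10609 ≡ 69 (mod 527)
10^64 ≡ 69^2 = 4761 ≡ 18 (mod 527)
10^128 ≡ 18^2 = 324 ≡ 324 (mod 527)
10^256 ≡ 324^2 = 104976 ≡ 103 (mod 527)
263 = 256 + 4 + 2 + 1 in binary powers of 2.
So 10^263 ≡ 103 · 514 · 100 · 10 ≡ 107 (mod 527).
Squaring chain: 107; never reaches −1, so base 10 is a Miller–Rabin witness that 527 is composite.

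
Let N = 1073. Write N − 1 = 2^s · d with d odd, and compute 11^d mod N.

677

1073 − 1 = 1072 = 2^4 · 67, so d = 67.
11^1 ≡ 11 (mod 1073)
11^2 ≡ 11^2 = 121 ≡ 121 (mod 1073)
11^4 ≡ 121^2 = 14641 ≡ 692 (mod 1073)
11^8 ≡ 692^2 = 478864 ≡ 306 (mod 1073)
11^16 ≡ 306^2 = 93636 ≡ 285 (mod 1073)
11^32 ≡ 285^2 = 81225 ≡ 750 (mod 1073)
11^64 ≡ 750^2 = 562500 ≡ 248 (mod 1073)
67 = 64 + 2 + 1 in binary powers of 2.
So 11^67 ≡ 248 · 121 · 11 ≡ 677 (mod 1073).
Squaring chain: 677 → 158 → 285 → 750; never reaches −1, so base 11 is a Miller–Rabin witness that 1073 is composite.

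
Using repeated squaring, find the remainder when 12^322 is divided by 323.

12^1 ≡ 12 (mod 323)
12^2 ≡ 12^2 = 144 ≡ 144 (mod 323)
12^4 ≡ 144^2 = 20736 ≡ 64 (mod 323)
12^8 ≡ 64^2 = 4096 ≡ 220 (mod 323)
12^16 ≡ 220^2 = 48400 ≡ 273 (mod 323)
12^32 ≡ 273^2 = 74529 ≡ 239 (mod 323)
12^64 ≡ 239^2 = 57121 ≡ 273 (mod 323)
12^128 ≡ 273^2 = 74529 ≡ 239 (mod 323)
12^256 ≡ 239^2 = 57121 ≡ 273 (mod 323)
322 = 256 + 64 + 2 in binary powers of 2.
So 12^322 ≡ 273 · 273 · 144 ≡ 178 (mod 323).
Since 178 ≠ 1, base 12 is a Fermat witness: 323 is composite.

178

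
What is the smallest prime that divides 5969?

5969 is odd.
Digit sum 29, not divisible by 3.
Ends in 9: not divisible by 5.
7: 5969 = 7·852 + 5
11: 5969 = 11·542 + 7
13: 5969 = 13·459 + 2
17: 5969 = 17·351 + 2
19: 5969 = 19·314 + 3
23: 5969 = 23·259 + 12
29: 5969 = 29·205 + 24
31: 5969 = 31·192 + 17
37: 5969 = 37·161 + 12
41: 5969 = 41·145 + 24
43: 5969 = 43·138 + 35
47: 5969 = 47·127

47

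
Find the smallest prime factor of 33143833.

97

33143833 is odd.
Digit sum 28, not divisible by 3.
Ends in 3: not divisible by 5.
7: 33143833 = 7·4734833 + 2
11: 33143833 = 11·3013075 + 8
13: 33143833 = 13·2549525 + 8
17: 33143833 = 17·1949637 + 4
19: 33143833 = 19·1744412 + 5
23: 33143833 = 23·1441036 + 5
29: 33143833 = 29·1142890 + 23
31: 33143833 = 31·1069155 + 28
37: 33143833 = 37·895779 + 10
41: 33143833 = 41·808386 + 7
43: 33143833 = 43·770786 + 35
47: 33143833 = 47·705187 + 44
53: 33143833 = 53·625355 + 18
59: 33143833 = 59·561759 + 52
61: 33143833 = 61·543341 + 32
67: 33143833 = 67·494684 + 5
71: 33143833 = 71·466814 + 39
73: 33143833 = 73·454025 + 8
79: 33143833 = 79·419542 + 15
83: 33143833 = 83·399323 + 24
89: 33143833 = 89·372402 + 55
97: 33143833 = 97·341689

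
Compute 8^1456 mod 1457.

1093

8^1 ≡ 8 (mod 1457)
8^2 ≡ 8^2 = 64 ≡ 64 (mod 1457)
8^4 ≡ 64^2 = 4096 ≡ 1182 (mod 1457)
8^8 ≡ 1182^2 = 1397124 ≡ 1318 (mod 1457)
8^16 ≡ 1318^2 = 1737124 ≡ 380 (mod 1457)
8^32 ≡ 380^2 = 144400 ≡ 157 (mod 1457)
8^64 ≡ 157^2 = 24649 ≡ 1337 (mod 1457)
8^128 ≡ 1337^2 = 1787569 ≡ 1287 (mod 1457)
8^256 ≡ 1287^2 = 1656369 ≡ 1217 (mod 1457)
8^512 ≡ 1217^2 = 1481089 ≡ 777 (mod 1457)
8^1024 ≡ 777^2 = 603729 ≡ 531 (mod 1457)
1456 = 1024 + 256 + 128 + 32 + 16 in binary powers of 2.
So 8^1456 ≡ 531 · 1217 · 1287 · 157 · 380 ≡ 1093 (mod 1457).
Since 1093 ≠ 1, base 8 is a Fermat witness: 1457 is composite.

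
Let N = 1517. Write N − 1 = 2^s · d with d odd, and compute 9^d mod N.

1517 − 1 = 1516 = 2^2 · 379, so d = 379.
9^1 ≡ 9 (mod 1517)
9^2 ≡ 9^2 = 81 ≡ 81 (mod 1517)
9^4 ≡ 81^2 = 6561 ≡ 493 (mod 1517)
9^8 ≡ 493^2 = 243049 ≡ 329 (mod 1517)
9^16 ≡ 329^2 = 108241 ≡ 534 (mod 1517)
9^32 ≡ 534^2 = 285156 ≡ 1477 (mod 1517)
9^64 ≡ 1477^2 = 2181529 ≡ 83 (mod 1517)
9^128 ≡ 83^2 = 6889 ≡ 821 (mod 1517)
9^256 ≡ 821^2 = 674041 ≡ 493 (mod 1517)
379 = 256 + 64 + 32 + 16 + 8 + 2 + 1 in binary powers of 2.
So 9^379 ≡ 493 · 83 · 1477 · 534 · 329 · 81 · 9 ≡ 934 (mod 1517).
Squaring chain: 934 → 81; never reaches −1, so base 9 is a Miller–Rabin witness that 1517 is composite.

934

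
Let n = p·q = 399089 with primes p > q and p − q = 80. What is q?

Since p = q + 80, we have 399089 = q(q + 80), so q² + 80q − 399089 = 0.
Discriminant: 80² + 4·399089 = 6400 + 1596356 = 1602756; √1602756 = 1266.
q = (−80 + 1266)/2 = 593, and p = q + 80 = 673.
Check: 593 · 673 = 399089.

593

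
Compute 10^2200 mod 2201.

1369

10^1 ≡ 10 (mod 2201)
10^2 ≡ 10^2 = 100 ≡ 100 (mod 2201)
10^4 ≡ 100^2 = 10000 ≡ 1196 (mod 2201)
10^8 ≡ 1196^2 = 1430416 ≡ 1967 (mod 2201)
10^16 ≡ 1967^2 = 3869089 ≡ 1932 (mod 2201)
10^32 ≡ 1932^2 = 3732624 ≡ 1929 (mod 2201)
10^64 ≡ 1929^2 = 3721041 ≡ 1351 (mod 2201)
10^128 ≡ 1351^2 = 1825201 ≡ 572 (mod 2201)
10^256 ≡ 572^2 = 327184 ≡ 1436 (mod 2201)
10^512 ≡ 1436^2 = 2062096 ≡ 1960 (mod 2201)
10^1024 ≡ 1960^2 = 3841600 ≡ 855 (mod 2201)
10^2048 ≡ 855^2 = 731025 ≡ 293 (mod 2201)
2200 = 2048 + 128 + 16 + 8 in binary powers of 2.
So 10^2200 ≡ 293 · 572 · 1932 · 1967 ≡ 1369 (mod 2201).
Since 1369 ≠ 1, base 10 is a Fermat witness: 2201 is composite.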